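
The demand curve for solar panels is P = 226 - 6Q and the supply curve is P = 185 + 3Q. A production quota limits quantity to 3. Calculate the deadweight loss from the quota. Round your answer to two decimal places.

10.89

Without the quota, 226 - 6Q = 185 + 3Q gives Q* = 4.5556.
At Q = 3 the demand price is 226 - 6(3) = 208 and the supply price is 185 + 3(3) = 194.
Deadweight loss is the triangle between the curves from 3 to 4.5556: (1/2)(208 - 194)(4.5556 - 3) = 10.8889.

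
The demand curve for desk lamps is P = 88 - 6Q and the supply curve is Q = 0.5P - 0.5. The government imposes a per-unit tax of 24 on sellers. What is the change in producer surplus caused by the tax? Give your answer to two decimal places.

Rewriting supply in inverse form: P = 1 + 2Q.
Without the tax, 88 - 6Q = 1 + 2Q so Q* = 10.875 and P* = 22.75.
With the tax, sellers need 24 more per unit: 88 - 6Q = 1 + 2Q + 24, so Q_t = 7.875. Buyers pay P_b = 40.75; sellers receive P_s = P_b - 24 = 16.75.
PS falls from (1/2)(10.875)(21.75) = 118.2656 to (1/2)(7.875)(15.75) = 62.0156, a change of -56.25.

-56.25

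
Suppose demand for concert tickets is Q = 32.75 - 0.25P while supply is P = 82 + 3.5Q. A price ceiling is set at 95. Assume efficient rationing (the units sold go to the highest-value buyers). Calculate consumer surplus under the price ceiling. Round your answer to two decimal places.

Rewriting demand in inverse form: P = 131 - 4Q.
Without the control, 131 - 4Q = 82 + 3.5Q so Q* = 6.5333 and P* = 104.8667.
At the ceiling price 95, quantity supplied is (95 - 82)/3.5 = 3.7143; supply is the short side, so Q = 3.7143 trades at P = 95.
The demand price at Q = 3.7143 is 116.1429. CS is the trapezoid between demand and 95 over [0, 3.7143]: (1/2)[(131 - 95) + (116.1429 - 95)](3.7143) = 106.1224.

106.12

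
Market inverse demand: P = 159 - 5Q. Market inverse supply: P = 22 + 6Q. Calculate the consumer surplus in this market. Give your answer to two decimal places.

Setting demand equal to supply, 137 = 11Q, so Q* = 12.4545 and P* = 96.7273.
Consumer surplus is the triangle under demand above P*: (1/2)(12.4545)(159 - 96.7273) = (1/2)(12.4545)(62.2727) = 387.7893.

387.79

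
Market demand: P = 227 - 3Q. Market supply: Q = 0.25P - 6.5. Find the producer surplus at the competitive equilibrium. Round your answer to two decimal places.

1649.02

Rewriting supply in inverse form: P = 26 + 4Q.
Setting demand equal to supply, 201 = 7Q, so Q* = 28.7143 and P* = 140.8571.
Producer surplus is the triangle above supply below P*: (1/2)(28.7143)(140.8571 - 26) = (1/2)(28.7143)(114.8571) = 1649.0204.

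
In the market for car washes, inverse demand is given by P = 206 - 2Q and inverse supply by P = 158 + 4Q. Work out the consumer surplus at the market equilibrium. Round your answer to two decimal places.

64.00

Set 206 - 2Q = 158 + 4Q, which gives 48 = 6Q, so Q* = 8 and P* = 206 - 2(8) = 190.
Consumer surplus is the triangle under demand above P*: (1/2)(8)(206 - 190) = (1/2)(8)(16) = 64.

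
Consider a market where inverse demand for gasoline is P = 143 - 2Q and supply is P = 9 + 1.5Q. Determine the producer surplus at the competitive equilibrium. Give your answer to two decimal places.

Setting demand equal to supply, 134 = 3.5Q, so Q* = 38.2857 and P* = 66.4286.
The supply curve's price intercept is 9, so PS = (1/2)(Q*)(P* - 9) = (1/2)(38.2857)(57.4286) = 1099.3469.

1099.35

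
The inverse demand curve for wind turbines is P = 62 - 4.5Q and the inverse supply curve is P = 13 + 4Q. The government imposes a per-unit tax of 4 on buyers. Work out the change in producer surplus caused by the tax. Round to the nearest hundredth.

Without the tax, 62 - 4.5Q = 13 + 4Q so Q* = 5.7647 and P* = 36.0588.
With the tax, buyers' net willingness to pay falls by 4: (62 - 4) - 4.5Q = 13 + 4Q, so Q_t = 5.2941. Buyers pay P_b = 38.1765; sellers receive P_s = P_b - 4 = 34.1765.
PS falls from (1/2)(5.7647)(23.0588) = 66.4637 to (1/2)(5.2941)(21.1765) = 56.0554, a change of -10.4083.

-10.41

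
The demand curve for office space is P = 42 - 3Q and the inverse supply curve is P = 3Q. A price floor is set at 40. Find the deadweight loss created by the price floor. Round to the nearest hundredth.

Free-market equilibrium: 42 - 3Q = 3Q gives Q* = 7, P* = 21.
At the floor price 40, quantity demanded is (42 - 40)/3 = 0.6667; demand is the short side, so Q = 0.6667 trades at P = 40.
At Q = 0.6667 the demand price is 40 and the supply price is 2. Deadweight loss is the triangle between the curves from 0.6667 to 7: (1/2)(40 - 2)(7 - 0.6667) = 120.3333.

120.33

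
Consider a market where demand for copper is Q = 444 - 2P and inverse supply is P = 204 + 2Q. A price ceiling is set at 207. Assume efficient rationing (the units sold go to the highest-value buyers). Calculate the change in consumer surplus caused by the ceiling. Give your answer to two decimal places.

8.98

Rewriting demand in inverse form: P = 222 - 0.5Q.
Without the control, 222 - 0.5Q = 204 + 2Q so Q* = 7.2 and P* = 218.4.
At the ceiling price 207, quantity supplied is (207 - 204)/2 = 1.5; supply is the short side, so Q = 1.5 trades at P = 207.
CS goes from (1/2)(7.2)(3.6) = 12.96 to 21.9375 (computed as (222 - 207)(1.5) - (1/2)(0.5)(1.5)^2), a change of 8.9775.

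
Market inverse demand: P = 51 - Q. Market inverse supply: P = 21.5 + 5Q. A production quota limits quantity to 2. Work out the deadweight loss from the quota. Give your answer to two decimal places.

25.52

Unrestricted equilibrium: Q* = (51 - 21.5)/(1 + 5) = 4.9167.
At Q = 2 the demand price is 51 - (2) = 49 and the supply price is 21.5 + 5(2) = 31.5.
DWL = (1/2)(gap between curves at 2) x (Q* - 2) = (1/2)(17.5)(2.9167) = 25.5208.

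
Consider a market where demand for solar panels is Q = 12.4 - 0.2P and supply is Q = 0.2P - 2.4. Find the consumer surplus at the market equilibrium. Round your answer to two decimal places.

Rewriting demand in inverse form: P = 62 - 5Q.
Rewriting supply in inverse form: P = 12 + 5Q.
Equilibrium: 62 - 5Q = 12 + 5Q, so Q* = 5 and P* = 37.
Consumer surplus is the triangle under demand above P*: (1/2)(5)(62 - 37) = (1/2)(5)(25) = 62.5.

62.50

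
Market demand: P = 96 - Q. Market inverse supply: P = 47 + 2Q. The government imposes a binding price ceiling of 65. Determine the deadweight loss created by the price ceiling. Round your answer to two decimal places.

Free-market equilibrium: 96 - Q = 47 + 2Q gives Q* = 16.3333, P* = 79.6667.
At the ceiling price 65, quantity supplied is (65 - 47)/2 = 9; supply is the short side, so Q = 9 trades at P = 65.
At Q = 9 the demand price is 87 and the supply price is 65. Deadweight loss is the triangle between the curves from 9 to 16.3333: (1/2)(87 - 65)(16.3333 - 9) = 80.6667.

80.67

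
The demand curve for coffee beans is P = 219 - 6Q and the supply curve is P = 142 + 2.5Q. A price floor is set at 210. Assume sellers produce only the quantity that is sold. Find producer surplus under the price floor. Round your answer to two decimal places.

Without the control, 219 - 6Q = 142 + 2.5Q so Q* = 9.0588 and P* = 164.6471.
At the floor price 210, quantity demanded is (219 - 210)/6 = 1.5; demand is the short side, so Q = 1.5 trades at P = 210.
The supply price at Q = 1.5 is 145.75. PS is the trapezoid between 210 and supply over [0, 1.5]: (1/2)[(210 - 142) + (210 - 145.75)](1.5) = 99.1875.

99.19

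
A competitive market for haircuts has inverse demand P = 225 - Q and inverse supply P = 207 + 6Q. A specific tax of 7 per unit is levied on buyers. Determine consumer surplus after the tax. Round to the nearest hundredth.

Without the tax, 225 - Q = 207 + 6Q so Q* = 2.5714 and P* = 222.4286.
A tax on buyers shifts demand down by 7: (225 - 7) - Q = 207 + 6Q, so Q_t = 1.5714. Buyers pay P_b = 223.4286; sellers receive P_s = P_b - 7 = 216.4286.
Consumer surplus is the triangle under demand above P_b: (1/2)(1.5714)(225 - 223.4286) = 1.2347.

1.23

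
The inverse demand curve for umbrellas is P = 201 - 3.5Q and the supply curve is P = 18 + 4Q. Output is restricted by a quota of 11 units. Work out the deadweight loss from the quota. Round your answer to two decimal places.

673.35

Unrestricted equilibrium: Q* = (201 - 18)/(3.5 + 4) = 24.4.
At Q = 11 the demand price is 201 - 3.5(11) = 162.5 and the supply price is 18 + 4(11) = 62.
DWL = (1/2)(gap between curves at 11) x (Q* - 11) = (1/2)(100.5)(13.4) = 673.35.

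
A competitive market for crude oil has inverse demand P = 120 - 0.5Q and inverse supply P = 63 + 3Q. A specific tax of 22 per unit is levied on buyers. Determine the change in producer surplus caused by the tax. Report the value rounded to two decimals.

-247.84

Without the tax, 120 - 0.5Q = 63 + 3Q so Q* = 16.2857 and P* = 111.8571.
With the tax, buyers' net willingness to pay falls by 22: (120 - 22) - 0.5Q = 63 + 3Q, so Q_t = 10. Buyers pay P_b = 115; sellers receive P_s = P_b - 22 = 93.
PS falls from (1/2)(16.2857)(48.8571) = 397.8367 to (1/2)(10)(30) = 150, a change of -247.8367.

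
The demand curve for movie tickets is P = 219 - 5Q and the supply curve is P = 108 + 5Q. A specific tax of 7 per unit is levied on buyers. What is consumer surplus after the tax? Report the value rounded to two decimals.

270.40

Without the tax, 219 - 5Q = 108 + 5Q so Q* = 11.1 and P* = 163.5.
With the tax, buyers' net willingness to pay falls by 7: (219 - 7) - 5Q = 108 + 5Q, so Q_t = 10.4. Buyers pay P_b = 167; sellers receive P_s = P_b - 7 = 160.
CS = (1/2)(Q_t)(219 - P_b) = (1/2)(10.4)(52) = 270.4.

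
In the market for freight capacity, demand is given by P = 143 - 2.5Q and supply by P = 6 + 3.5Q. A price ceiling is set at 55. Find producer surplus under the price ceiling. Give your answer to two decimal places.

Without the control, 143 - 2.5Q = 6 + 3.5Q so Q* = 22.8333 and P* = 85.9167.
At P = 55, sellers supply (55 - 6)/3.5 = 14 while buyers want more, so the quantity traded is 14 at price 55.
PS is the triangle above supply below 55: (1/2)(14)(55 - 6) = 343.

343.00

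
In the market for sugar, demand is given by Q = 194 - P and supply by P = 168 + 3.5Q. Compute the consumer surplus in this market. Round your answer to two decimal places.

Rewriting demand in inverse form: P = 194 - Q.
Setting demand equal to supply, 26 = 4.5Q, so Q* = 5.7778 and P* = 188.2222.
Consumer surplus is the triangle under demand above P*: (1/2)(5.7778)(194 - 188.2222) = (1/2)(5.7778)(5.7778) = 16.6914.

16.69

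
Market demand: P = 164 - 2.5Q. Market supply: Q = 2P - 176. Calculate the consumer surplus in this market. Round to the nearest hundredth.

802.22

Rewriting supply in inverse form: P = 88 + 0.5Q.
Setting demand equal to supply, 76 = 3Q, so Q* = 25.3333 and P* = 100.6667.
The demand choke price is 164, so CS = (1/2)(Q*)(164 - P*) = (1/2)(25.3333)(63.3333) = 802.2222.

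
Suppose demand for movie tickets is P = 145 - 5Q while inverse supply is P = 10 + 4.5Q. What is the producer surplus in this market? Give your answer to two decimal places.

454.36

Equilibrium: 145 - 5Q = 10 + 4.5Q, so Q* = 14.2105 and P* = 73.9474.
The supply curve's price intercept is 10, so PS = (1/2)(Q*)(P* - 10) = (1/2)(14.2105)(63.9474) = 454.3629.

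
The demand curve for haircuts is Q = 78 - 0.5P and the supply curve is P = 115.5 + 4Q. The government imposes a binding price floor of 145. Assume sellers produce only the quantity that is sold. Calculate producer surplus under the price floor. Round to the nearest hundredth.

Rewriting demand in inverse form: P = 156 - 2Q.
Free-market equilibrium: 156 - 2Q = 115.5 + 4Q gives Q* = 6.75, P* = 142.5.
At the floor price 145, quantity demanded is (156 - 145)/2 = 5.5; demand is the short side, so Q = 5.5 trades at P = 145.
The supply price at Q = 5.5 is 137.5. PS is the trapezoid between 145 and supply over [0, 5.5]: (1/2)[(145 - 115.5) + (145 - 137.5)](5.5) = 101.75.

101.75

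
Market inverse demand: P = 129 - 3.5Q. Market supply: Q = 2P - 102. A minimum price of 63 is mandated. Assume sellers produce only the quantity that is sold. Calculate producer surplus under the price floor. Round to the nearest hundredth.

137.39

Rewriting supply in inverse form: P = 51 + 0.5Q.
Free-market equilibrium: 129 - 3.5Q = 51 + 0.5Q gives Q* = 19.5, P* = 60.75.
At the floor price 63, quantity demanded is (129 - 63)/3.5 = 18.8571; demand is the short side, so Q = 18.8571 trades at P = 63.
The supply price at Q = 18.8571 is 60.4286. PS is the trapezoid between 63 and supply over [0, 18.8571]: (1/2)[(63 - 51) + (63 - 60.4286)](18.8571) = 137.3878.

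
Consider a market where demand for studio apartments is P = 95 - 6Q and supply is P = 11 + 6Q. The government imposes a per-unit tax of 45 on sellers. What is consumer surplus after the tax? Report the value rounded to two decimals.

Without the tax, 95 - 6Q = 11 + 6Q so Q* = 7 and P* = 53.
With the tax, sellers need 45 more per unit: 95 - 6Q = 11 + 6Q + 45, so Q_t = 3.25. Buyers pay P_b = 75.5; sellers receive P_s = P_b - 45 = 30.5.
Consumer surplus is the triangle under demand above P_b: (1/2)(3.25)(95 - 75.5) = 31.6875.

31.69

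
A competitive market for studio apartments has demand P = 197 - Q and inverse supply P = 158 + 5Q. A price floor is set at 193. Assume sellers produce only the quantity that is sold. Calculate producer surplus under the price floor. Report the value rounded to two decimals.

100.00

Without the control, 197 - Q = 158 + 5Q so Q* = 6.5 and P* = 190.5.
At the floor price 193, quantity demanded is (197 - 193)/1 = 4; demand is the short side, so Q = 4 trades at P = 193.
The supply price at Q = 4 is 178. PS is the trapezoid between 193 and supply over [0, 4]: (1/2)[(193 - 158) + (193 - 178)](4) = 100.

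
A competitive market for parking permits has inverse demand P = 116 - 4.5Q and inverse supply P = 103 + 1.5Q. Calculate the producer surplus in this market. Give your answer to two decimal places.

3.52

Equilibrium: 116 - 4.5Q = 103 + 1.5Q, so Q* = 2.1667 and P* = 106.25.
The supply curve's price intercept is 103, so PS = (1/2)(Q*)(P* - 103) = (1/2)(2.1667)(3.25) = 3.5208.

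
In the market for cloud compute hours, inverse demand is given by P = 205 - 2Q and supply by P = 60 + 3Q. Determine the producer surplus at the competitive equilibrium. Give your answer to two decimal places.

Set 205 - 2Q = 60 + 3Q, which gives 145 = 5Q, so Q* = 29 and P* = 205 - 2(29) = 147.
Producer surplus is the triangle above supply below P*: (1/2)(29)(147 - 60) = (1/2)(29)(87) = 1261.5.

1261.50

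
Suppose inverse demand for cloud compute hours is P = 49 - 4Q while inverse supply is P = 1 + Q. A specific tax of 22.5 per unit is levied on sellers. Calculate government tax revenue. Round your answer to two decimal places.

114.75

Pre-tax equilibrium: 49 - 4Q = 1 + Q gives Q* = 9.6, P* = 10.6.
A tax on sellers shifts supply up by 22.5: 49 - 4Q = 1 + Q + 22.5, so Q_t = 5.1. Buyers pay P_b = 28.6; sellers receive P_s = P_b - 22.5 = 6.1.
Revenue is the tax times quantity traded: 22.5 x 5.1 = 114.75.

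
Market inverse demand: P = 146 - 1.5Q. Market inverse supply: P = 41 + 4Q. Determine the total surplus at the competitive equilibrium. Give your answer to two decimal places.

Set 146 - 1.5Q = 41 + 4Q, which gives 105 = 5.5Q, so Q* = 19.0909 and P* = 146 - 1.5(19.0909) = 117.3636.
CS = (1/2)(19.0909)(28.6364) = 273.3471 and PS = (1/2)(19.0909)(76.3636) = 728.9256, so total surplus = 1002.2727.

1002.27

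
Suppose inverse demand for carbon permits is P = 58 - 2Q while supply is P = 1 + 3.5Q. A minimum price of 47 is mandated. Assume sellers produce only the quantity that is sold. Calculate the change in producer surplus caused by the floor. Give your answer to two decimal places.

12.10

Free-market equilibrium: 58 - 2Q = 1 + 3.5Q gives Q* = 10.3636, P* = 37.2727.
At P = 47, buyers demand (58 - 47)/2 = 5.5 while sellers would supply more, so the quantity traded is 5.5 at price 47.
PS goes from (1/2)(10.3636)(36.2727) = 187.9587 to 200.0625 (computed as (47 - 1)(5.5) - (1/2)(3.5)(5.5)^2), a change of 12.1038.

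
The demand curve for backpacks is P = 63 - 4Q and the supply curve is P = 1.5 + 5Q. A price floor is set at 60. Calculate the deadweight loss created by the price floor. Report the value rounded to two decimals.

Free-market equilibrium: 63 - 4Q = 1.5 + 5Q gives Q* = 6.8333, P* = 35.6667.
At P = 60, buyers demand (63 - 60)/4 = 0.75 while sellers would supply more, so the quantity traded is 0.75 at price 60.
At Q = 0.75 the demand price is 60 and the supply price is 5.25. Deadweight loss is the triangle between the curves from 0.75 to 6.8333: (1/2)(60 - 5.25)(6.8333 - 0.75) = 166.5312.

166.53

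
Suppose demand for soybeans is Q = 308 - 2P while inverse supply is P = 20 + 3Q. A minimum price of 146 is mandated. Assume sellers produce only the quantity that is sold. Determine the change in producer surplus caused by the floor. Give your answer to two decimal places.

-566.69

Rewriting demand in inverse form: P = 154 - 0.5Q.
Without the control, 154 - 0.5Q = 20 + 3Q so Q* = 38.2857 and P* = 134.8571.
At P = 146, buyers demand (154 - 146)/0.5 = 16 while sellers would supply more, so the quantity traded is 16 at price 146.
PS goes from (1/2)(38.2857)(114.8571) = 2198.6939 to 1632 (computed as (146 - 20)(16) - (1/2)(3)(16)^2), a change of -566.6939.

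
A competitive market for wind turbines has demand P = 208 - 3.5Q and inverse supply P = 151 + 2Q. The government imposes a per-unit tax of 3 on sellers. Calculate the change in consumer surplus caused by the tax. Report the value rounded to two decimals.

-19.26

Without the tax, 208 - 3.5Q = 151 + 2Q so Q* = 10.3636 and P* = 171.7273.
A tax on sellers shifts supply up by 3: 208 - 3.5Q = 151 + 2Q + 3, so Q_t = 9.8182. Buyers pay P_b = 173.6364; sellers receive P_s = P_b - 3 = 170.6364.
Consumers lose the trapezoid between P* and P_b out to Q_t plus the triangle from Q_t to Q*: change in CS = 168.6942 - 187.9587 = -19.2645.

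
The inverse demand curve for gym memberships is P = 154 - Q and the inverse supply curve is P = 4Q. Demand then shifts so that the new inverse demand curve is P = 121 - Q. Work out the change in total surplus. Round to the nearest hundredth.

Initial equilibrium: Q_0 = 30.8, P_0 = 123.2; CS_0 = (1/2)(30.8)(30.8) = 474.32, PS_0 = (1/2)(30.8)(123.2) = 1897.28.
New equilibrium: 121 - Q = 4Q gives Q_1 = 24.2, P_1 = 96.8; CS_1 = 292.82, PS_1 = 1171.28.
Change in total surplus = (292.82 + 1171.28) - (474.32 + 1897.28) = -907.5.

-907.50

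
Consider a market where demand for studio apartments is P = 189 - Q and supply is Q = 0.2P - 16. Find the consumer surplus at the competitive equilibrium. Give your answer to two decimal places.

Rewriting supply in inverse form: P = 80 + 5Q.
Equilibrium: 189 - Q = 80 + 5Q, so Q* = 18.1667 and P* = 170.8333.
The demand choke price is 189, so CS = (1/2)(Q*)(189 - P*) = (1/2)(18.1667)(18.1667) = 165.0139.

165.01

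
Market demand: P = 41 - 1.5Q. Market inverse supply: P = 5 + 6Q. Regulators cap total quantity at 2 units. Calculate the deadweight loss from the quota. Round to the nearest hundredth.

29.40

Unrestricted equilibrium: Q* = (41 - 5)/(1.5 + 6) = 4.8.
At Q = 2 the demand price is 41 - 1.5(2) = 38 and the supply price is 5 + 6(2) = 17.
Deadweight loss is the triangle between the curves from 2 to 4.8: (1/2)(38 - 17)(4.8 - 2) = 29.4.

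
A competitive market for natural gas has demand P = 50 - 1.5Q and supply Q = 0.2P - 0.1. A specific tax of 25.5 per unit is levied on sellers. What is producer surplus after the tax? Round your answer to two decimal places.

Rewriting supply in inverse form: P = 0.5 + 5Q.
Without the tax, 50 - 1.5Q = 0.5 + 5Q so Q* = 7.6154 and P* = 38.5769.
With the tax, sellers need 25.5 more per unit: 50 - 1.5Q = 0.5 + 5Q + 25.5, so Q_t = 3.6923. Buyers pay P_b = 44.4615; sellers receive P_s = P_b - 25.5 = 18.9615.
PS = (1/2)(Q_t)(P_s - 0.5) = (1/2)(3.6923)(18.4615) = 34.0828.

34.08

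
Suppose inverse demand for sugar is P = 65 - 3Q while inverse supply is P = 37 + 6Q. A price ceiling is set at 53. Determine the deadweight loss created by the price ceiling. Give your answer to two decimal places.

0.89

Free-market equilibrium: 65 - 3Q = 37 + 6Q gives Q* = 3.1111, P* = 55.6667.
At the ceiling price 53, quantity supplied is (53 - 37)/6 = 2.6667; supply is the short side, so Q = 2.6667 trades at P = 53.
At Q = 2.6667 the demand price is 57 and the supply price is 53. Deadweight loss is the triangle between the curves from 2.6667 to 3.1111: (1/2)(57 - 53)(3.1111 - 2.6667) = 0.8889.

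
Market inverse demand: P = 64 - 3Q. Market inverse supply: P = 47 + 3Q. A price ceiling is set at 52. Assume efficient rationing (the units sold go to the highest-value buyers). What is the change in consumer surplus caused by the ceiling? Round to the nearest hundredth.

Without the control, 64 - 3Q = 47 + 3Q so Q* = 2.8333 and P* = 55.5.
At the ceiling price 52, quantity supplied is (52 - 47)/3 = 1.6667; supply is the short side, so Q = 1.6667 trades at P = 52.
CS goes from (1/2)(2.8333)(8.5) = 12.0417 to 15.8333 (computed as (64 - 52)(1.6667) - (1/2)(3)(1.6667)^2), a change of 3.7917.

3.79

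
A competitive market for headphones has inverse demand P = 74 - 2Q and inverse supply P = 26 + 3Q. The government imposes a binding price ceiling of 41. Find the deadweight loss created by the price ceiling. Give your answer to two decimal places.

Without the control, 74 - 2Q = 26 + 3Q so Q* = 9.6 and P* = 54.8.
At the ceiling price 41, quantity supplied is (41 - 26)/3 = 5; supply is the short side, so Q = 5 trades at P = 41.
The lost-trades triangle has base Q* - 5 = 4.6 and height equal to the gap between the curves at Q = 5, which is 64 - 41 = 23. DWL = (1/2)(4.6)(23) = 52.9.

52.90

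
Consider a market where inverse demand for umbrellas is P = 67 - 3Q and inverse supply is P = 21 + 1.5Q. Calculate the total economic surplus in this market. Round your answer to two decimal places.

235.11

Set 67 - 3Q = 21 + 1.5Q, which gives 46 = 4.5Q, so Q* = 10.2222 and P* = 67 - 3(10.2222) = 36.3333.
Total surplus is the full triangle between the curves from 0 to Q*: (1/2)(10.2222)(67 - 21) = 235.1111.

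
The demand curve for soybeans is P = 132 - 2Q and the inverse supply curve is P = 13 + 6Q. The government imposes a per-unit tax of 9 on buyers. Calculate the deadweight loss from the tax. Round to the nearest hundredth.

5.06

Pre-tax equilibrium: 132 - 2Q = 13 + 6Q gives Q* = 14.875, P* = 102.25.
A tax on buyers shifts demand down by 9: (132 - 9) - 2Q = 13 + 6Q, so Q_t = 13.75. Buyers pay P_b = 104.5; sellers receive P_s = P_b - 9 = 95.5.
Deadweight loss is the triangle between the curves from Q_t to Q*: (1/2)(14.875 - 13.75)(9) = 5.0625.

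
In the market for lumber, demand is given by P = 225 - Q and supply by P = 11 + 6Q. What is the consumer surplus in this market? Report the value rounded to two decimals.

467.31

Setting demand equal to supply, 214 = 7Q, so Q* = 30.5714 and P* = 194.4286.
Consumer surplus is the triangle under demand above P*: (1/2)(30.5714)(225 - 194.4286) = (1/2)(30.5714)(30.5714) = 467.3061.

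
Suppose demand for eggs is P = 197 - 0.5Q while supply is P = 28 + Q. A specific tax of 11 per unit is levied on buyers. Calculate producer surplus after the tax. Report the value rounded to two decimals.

5547.56

Pre-tax equilibrium: 197 - 0.5Q = 28 + Q gives Q* = 112.6667, P* = 140.6667.
A tax on buyers shifts demand down by 11: (197 - 11) - 0.5Q = 28 + Q, so Q_t = 105.3333. Buyers pay P_b = 144.3333; sellers receive P_s = P_b - 11 = 133.3333.
Producer surplus is the triangle above supply below P_s: (1/2)(105.3333)(133.3333 - 28) = 5547.5556.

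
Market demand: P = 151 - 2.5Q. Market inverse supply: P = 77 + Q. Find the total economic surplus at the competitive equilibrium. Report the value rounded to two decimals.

782.29

Setting demand equal to supply, 74 = 3.5Q, so Q* = 21.1429 and P* = 98.1429.
CS = (1/2)(21.1429)(52.8571) = 558.7755 and PS = (1/2)(21.1429)(21.1429) = 223.5102, so total surplus = 782.2857.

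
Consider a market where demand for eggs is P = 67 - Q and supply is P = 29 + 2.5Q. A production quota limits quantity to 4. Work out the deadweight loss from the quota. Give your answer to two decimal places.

Unrestricted equilibrium: Q* = (67 - 29)/(1 + 2.5) = 10.8571.
At Q = 4 the demand price is 67 - (4) = 63 and the supply price is 29 + 2.5(4) = 39.
DWL = (1/2)(gap between curves at 4) x (Q* - 4) = (1/2)(24)(6.8571) = 82.2857.

82.29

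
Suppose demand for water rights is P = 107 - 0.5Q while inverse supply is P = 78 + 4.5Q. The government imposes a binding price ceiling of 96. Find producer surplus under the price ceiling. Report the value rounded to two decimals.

36.00

Without the control, 107 - 0.5Q = 78 + 4.5Q so Q* = 5.8 and P* = 104.1.
At the ceiling price 96, quantity supplied is (96 - 78)/4.5 = 4; supply is the short side, so Q = 4 trades at P = 96.
PS is the triangle above supply below 96: (1/2)(4)(96 - 78) = 36.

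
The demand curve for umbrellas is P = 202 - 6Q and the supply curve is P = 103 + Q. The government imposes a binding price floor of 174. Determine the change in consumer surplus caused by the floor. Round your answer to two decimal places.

Free-market equilibrium: 202 - 6Q = 103 + Q gives Q* = 14.1429, P* = 117.1429.
At the floor price 174, quantity demanded is (202 - 174)/6 = 4.6667; demand is the short side, so Q = 4.6667 trades at P = 174.
CS goes from (1/2)(14.1429)(84.8571) = 600.0612 to 65.3333 (computed as (202 - 174)(4.6667) - (1/2)(6)(4.6667)^2), a change of -534.7279.

-534.73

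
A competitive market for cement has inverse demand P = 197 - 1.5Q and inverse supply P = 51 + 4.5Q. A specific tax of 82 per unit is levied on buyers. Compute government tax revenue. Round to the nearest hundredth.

874.67

Without the tax, 197 - 1.5Q = 51 + 4.5Q so Q* = 24.3333 and P* = 160.5.
A tax on buyers shifts demand down by 82: (197 - 82) - 1.5Q = 51 + 4.5Q, so Q_t = 10.6667. Buyers pay P_b = 181; sellers receive P_s = P_b - 82 = 99.
Tax revenue = t x Q_t = 82 x 10.6667 = 874.6667.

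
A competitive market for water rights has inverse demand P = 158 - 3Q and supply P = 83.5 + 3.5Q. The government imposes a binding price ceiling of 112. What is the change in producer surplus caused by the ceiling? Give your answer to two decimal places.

-113.86

Free-market equilibrium: 158 - 3Q = 83.5 + 3.5Q gives Q* = 11.4615, P* = 123.6154.
At P = 112, sellers supply (112 - 83.5)/3.5 = 8.1429 while buyers want more, so the quantity traded is 8.1429 at price 112.
PS goes from (1/2)(11.4615)(40.1154) = 229.892 to 116.0357 (computed as (112 - 83.5)(8.1429) - (1/2)(3.5)(8.1429)^2), a change of -113.8563.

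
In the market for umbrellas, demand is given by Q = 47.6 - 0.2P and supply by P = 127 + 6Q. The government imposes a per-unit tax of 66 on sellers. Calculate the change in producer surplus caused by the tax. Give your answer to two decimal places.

Rewriting demand in inverse form: P = 238 - 5Q.
Without the tax, 238 - 5Q = 127 + 6Q so Q* = 10.0909 and P* = 187.5455.
With the tax, sellers need 66 more per unit: 238 - 5Q = 127 + 6Q + 66, so Q_t = 4.0909. Buyers pay P_b = 217.5455; sellers receive P_s = P_b - 66 = 151.5455.
PS falls from (1/2)(10.0909)(60.5455) = 305.4793 to (1/2)(4.0909)(24.5455) = 50.2066, a change of -255.2727.

-255.27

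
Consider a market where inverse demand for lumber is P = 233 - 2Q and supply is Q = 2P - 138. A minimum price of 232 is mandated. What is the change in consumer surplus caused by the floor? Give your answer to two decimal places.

Rewriting supply in inverse form: P = 69 + 0.5Q.
Without the control, 233 - 2Q = 69 + 0.5Q so Q* = 65.6 and P* = 101.8.
At the floor price 232, quantity demanded is (233 - 232)/2 = 0.5; demand is the short side, so Q = 0.5 trades at P = 232.
CS goes from (1/2)(65.6)(131.2) = 4303.36 to 0.25 (computed as (233 - 232)(0.5) - (1/2)(2)(0.5)^2), a change of -4303.11.

-4303.11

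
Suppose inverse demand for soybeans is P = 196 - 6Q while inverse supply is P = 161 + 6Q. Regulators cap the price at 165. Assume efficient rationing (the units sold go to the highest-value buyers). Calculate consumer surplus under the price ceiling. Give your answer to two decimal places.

Without the control, 196 - 6Q = 161 + 6Q so Q* = 2.9167 and P* = 178.5.
At P = 165, sellers supply (165 - 161)/6 = 0.6667 while buyers want more, so the quantity traded is 0.6667 at price 165.
The demand price at Q = 0.6667 is 192. CS is the trapezoid between demand and 165 over [0, 0.6667]: (1/2)[(196 - 165) + (192 - 165)](0.6667) = 19.3333.

19.33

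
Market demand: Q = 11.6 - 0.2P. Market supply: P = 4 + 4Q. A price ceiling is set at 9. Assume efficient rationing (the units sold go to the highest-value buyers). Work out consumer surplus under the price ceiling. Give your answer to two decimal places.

57.34

Rewriting demand in inverse form: P = 58 - 5Q.
Free-market equilibrium: 58 - 5Q = 4 + 4Q gives Q* = 6, P* = 28.
At the ceiling price 9, quantity supplied is (9 - 4)/4 = 1.25; supply is the short side, so Q = 1.25 trades at P = 9.
The demand price at Q = 1.25 is 51.75. CS is the trapezoid between demand and 9 over [0, 1.25]: (1/2)[(58 - 9) + (51.75 - 9)](1.25) = 57.3438.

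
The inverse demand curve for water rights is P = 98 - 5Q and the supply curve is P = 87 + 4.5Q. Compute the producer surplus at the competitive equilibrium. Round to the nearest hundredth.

Setting demand equal to supply, 11 = 9.5Q, so Q* = 1.1579 and P* = 92.2105.
PS is the area between P* and the supply curve from 0 to Q*: (1/2)(1.1579)(5.2105) = 3.0166.

3.02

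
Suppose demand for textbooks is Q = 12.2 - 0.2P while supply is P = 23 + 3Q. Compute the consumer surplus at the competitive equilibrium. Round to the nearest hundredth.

56.41

Rewriting demand in inverse form: P = 61 - 5Q.
Set 61 - 5Q = 23 + 3Q, which gives 38 = 8Q, so Q* = 4.75 and P* = 61 - 5(4.75) = 37.25.
Consumer surplus is the triangle under demand above P*: (1/2)(4.75)(61 - 37.25) = (1/2)(4.75)(23.75) = 56.4062.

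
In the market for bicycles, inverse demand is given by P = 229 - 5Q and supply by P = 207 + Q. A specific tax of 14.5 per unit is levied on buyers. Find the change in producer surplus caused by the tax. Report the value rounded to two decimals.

Without the tax, 229 - 5Q = 207 + Q so Q* = 3.6667 and P* = 210.6667.
With the tax, buyers' net willingness to pay falls by 14.5: (229 - 14.5) - 5Q = 207 + Q, so Q_t = 1.25. Buyers pay P_b = 222.75; sellers receive P_s = P_b - 14.5 = 208.25.
PS falls from (1/2)(3.6667)(3.6667) = 6.7222 to (1/2)(1.25)(1.25) = 0.7812, a change of -5.941.

-5.94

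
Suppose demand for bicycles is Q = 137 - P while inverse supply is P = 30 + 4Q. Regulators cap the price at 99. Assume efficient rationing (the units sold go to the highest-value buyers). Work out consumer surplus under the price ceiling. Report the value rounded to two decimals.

506.72

Rewriting demand in inverse form: P = 137 - Q.
Free-market equilibrium: 137 - Q = 30 + 4Q gives Q* = 21.4, P* = 115.6.
At P = 99, sellers supply (99 - 30)/4 = 17.25 while buyers want more, so the quantity traded is 17.25 at price 99.
The demand price at Q = 17.25 is 119.75. CS is the trapezoid between demand and 99 over [0, 17.25]: (1/2)[(137 - 99) + (119.75 - 99)](17.25) = 506.7188.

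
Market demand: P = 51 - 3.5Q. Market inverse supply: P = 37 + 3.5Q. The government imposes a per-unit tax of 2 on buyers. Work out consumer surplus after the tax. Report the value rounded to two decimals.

Pre-tax equilibrium: 51 - 3.5Q = 37 + 3.5Q gives Q* = 2, P* = 44.
A tax on buyers shifts demand down by 2: (51 - 2) - 3.5Q = 37 + 3.5Q, so Q_t = 1.7143. Buyers pay P_b = 45; sellers receive P_s = P_b - 2 = 43.
Consumer surplus is the triangle under demand above P_b: (1/2)(1.7143)(51 - 45) = 5.1429.

5.14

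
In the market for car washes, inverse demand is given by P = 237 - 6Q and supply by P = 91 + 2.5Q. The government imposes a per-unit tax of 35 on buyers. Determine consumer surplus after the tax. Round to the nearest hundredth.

511.60

Pre-tax equilibrium: 237 - 6Q = 91 + 2.5Q gives Q* = 17.1765, P* = 133.9412.
With the tax, buyers' net willingness to pay falls by 35: (237 - 35) - 6Q = 91 + 2.5Q, so Q_t = 13.0588. Buyers pay P_b = 158.6471; sellers receive P_s = P_b - 35 = 123.6471.
CS = (1/2)(Q_t)(237 - P_b) = (1/2)(13.0588)(78.3529) = 511.5986.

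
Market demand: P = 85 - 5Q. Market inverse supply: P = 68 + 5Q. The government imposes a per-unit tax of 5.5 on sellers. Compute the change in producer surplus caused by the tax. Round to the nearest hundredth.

-3.92

Pre-tax equilibrium: 85 - 5Q = 68 + 5Q gives Q* = 1.7, P* = 76.5.
A tax on sellers shifts supply up by 5.5: 85 - 5Q = 68 + 5Q + 5.5, so Q_t = 1.15. Buyers pay P_b = 79.25; sellers receive P_s = P_b - 5.5 = 73.75.
Producers lose the trapezoid between P_s and P* out to Q_t plus the triangle from Q_t to Q*: change in PS = 3.3062 - 7.225 = -3.9188.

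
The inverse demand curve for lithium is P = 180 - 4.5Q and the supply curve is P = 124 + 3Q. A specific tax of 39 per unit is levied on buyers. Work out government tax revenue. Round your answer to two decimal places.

88.40

Pre-tax equilibrium: 180 - 4.5Q = 124 + 3Q gives Q* = 7.4667, P* = 146.4.
A tax on buyers shifts demand down by 39: (180 - 39) - 4.5Q = 124 + 3Q, so Q_t = 2.2667. Buyers pay P_b = 169.8; sellers receive P_s = P_b - 39 = 130.8.
Revenue is the tax times quantity traded: 39 x 2.2667 = 88.4.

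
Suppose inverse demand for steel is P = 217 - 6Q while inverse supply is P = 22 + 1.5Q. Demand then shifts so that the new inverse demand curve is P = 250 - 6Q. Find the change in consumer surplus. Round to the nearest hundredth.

Initial equilibrium: Q_0 = 26, P_0 = 61; CS_0 = (1/2)(26)(156) = 2028, PS_0 = (1/2)(26)(39) = 507.
New equilibrium: 250 - 6Q = 22 + 1.5Q gives Q_1 = 30.4, P_1 = 67.6; CS_1 = 2772.48, PS_1 = 693.12.
Change in consumer surplus = 2772.48 - 2028 = 744.48.

744.48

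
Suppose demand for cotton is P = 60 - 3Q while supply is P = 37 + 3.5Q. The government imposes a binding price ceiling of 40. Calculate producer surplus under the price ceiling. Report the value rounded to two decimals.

Without the control, 60 - 3Q = 37 + 3.5Q so Q* = 3.5385 and P* = 49.3846.
At the ceiling price 40, quantity supplied is (40 - 37)/3.5 = 0.8571; supply is the short side, so Q = 0.8571 trades at P = 40.
PS is the triangle above supply below 40: (1/2)(0.8571)(40 - 37) = 1.2857.

1.29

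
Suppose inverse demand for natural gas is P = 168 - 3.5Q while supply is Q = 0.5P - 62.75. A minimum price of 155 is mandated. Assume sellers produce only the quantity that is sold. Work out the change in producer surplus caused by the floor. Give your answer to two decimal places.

Rewriting supply in inverse form: P = 125.5 + 2Q.
Without the control, 168 - 3.5Q = 125.5 + 2Q so Q* = 7.7273 and P* = 140.9545.
At the floor price 155, quantity demanded is (168 - 155)/3.5 = 3.7143; demand is the short side, so Q = 3.7143 trades at P = 155.
PS goes from (1/2)(7.7273)(15.4545) = 59.7107 to 95.7755 (computed as (155 - 125.5)(3.7143) - (1/2)(2)(3.7143)^2), a change of 36.0648.

36.06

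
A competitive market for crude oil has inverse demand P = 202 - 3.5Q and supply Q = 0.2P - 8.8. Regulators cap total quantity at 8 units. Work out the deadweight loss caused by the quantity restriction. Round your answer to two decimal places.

Rewriting supply in inverse form: P = 44 + 5Q.
Unrestricted equilibrium: Q* = (202 - 44)/(3.5 + 5) = 18.5882.
At Q = 8 the demand price is 202 - 3.5(8) = 174 and the supply price is 44 + 5(8) = 84.
DWL = (1/2)(gap between curves at 8) x (Q* - 8) = (1/2)(90)(10.5882) = 476.4706.

476.47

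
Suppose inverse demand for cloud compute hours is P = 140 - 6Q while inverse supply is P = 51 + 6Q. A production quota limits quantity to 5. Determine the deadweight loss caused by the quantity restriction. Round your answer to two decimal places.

35.04

Unrestricted equilibrium: Q* = (140 - 51)/(6 + 6) = 7.4167.
At Q = 5 the demand price is 140 - 6(5) = 110 and the supply price is 51 + 6(5) = 81.
DWL = (1/2)(gap between curves at 5) x (Q* - 5) = (1/2)(29)(2.4167) = 35.0417.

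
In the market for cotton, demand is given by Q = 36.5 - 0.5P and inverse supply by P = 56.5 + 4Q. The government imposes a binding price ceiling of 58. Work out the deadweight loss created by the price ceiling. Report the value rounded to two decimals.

16.92

Rewriting demand in inverse form: P = 73 - 2Q.
Without the control, 73 - 2Q = 56.5 + 4Q so Q* = 2.75 and P* = 67.5.
At the ceiling price 58, quantity supplied is (58 - 56.5)/4 = 0.375; supply is the short side, so Q = 0.375 trades at P = 58.
At Q = 0.375 the demand price is 72.25 and the supply price is 58. Deadweight loss is the triangle between the curves from 0.375 to 2.75: (1/2)(72.25 - 58)(2.75 - 0.375) = 16.9219.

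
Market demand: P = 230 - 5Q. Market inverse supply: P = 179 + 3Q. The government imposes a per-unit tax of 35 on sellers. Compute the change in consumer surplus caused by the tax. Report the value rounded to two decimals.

Pre-tax equilibrium: 230 - 5Q = 179 + 3Q gives Q* = 6.375, P* = 198.125.
A tax on sellers shifts supply up by 35: 230 - 5Q = 179 + 3Q + 35, so Q_t = 2. Buyers pay P_b = 220; sellers receive P_s = P_b - 35 = 185.
Consumers lose the trapezoid between P* and P_b out to Q_t plus the triangle from Q_t to Q*: change in CS = 10 - 101.6016 = -91.6016.

-91.60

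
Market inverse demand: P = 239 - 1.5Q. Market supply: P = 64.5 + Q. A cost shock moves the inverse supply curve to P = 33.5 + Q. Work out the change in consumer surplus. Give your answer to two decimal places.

Initial equilibrium: Q_0 = 69.8, P_0 = 134.3; CS_0 = (1/2)(69.8)(104.7) = 3654.03, PS_0 = (1/2)(69.8)(69.8) = 2436.02.
New equilibrium: 239 - 1.5Q = 33.5 + Q gives Q_1 = 82.2, P_1 = 115.7; CS_1 = 5067.63, PS_1 = 3378.42.
Change in consumer surplus = 5067.63 - 3654.03 = 1413.6.

1413.60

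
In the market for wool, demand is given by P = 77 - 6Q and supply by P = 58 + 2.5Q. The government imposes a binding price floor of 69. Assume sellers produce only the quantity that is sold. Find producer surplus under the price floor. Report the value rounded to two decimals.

Without the control, 77 - 6Q = 58 + 2.5Q so Q* = 2.2353 and P* = 63.5882.
At the floor price 69, quantity demanded is (77 - 69)/6 = 1.3333; demand is the short side, so Q = 1.3333 trades at P = 69.
The supply price at Q = 1.3333 is 61.3333. PS is the trapezoid between 69 and supply over [0, 1.3333]: (1/2)[(69 - 58) + (69 - 61.3333)](1.3333) = 12.4444.

12.44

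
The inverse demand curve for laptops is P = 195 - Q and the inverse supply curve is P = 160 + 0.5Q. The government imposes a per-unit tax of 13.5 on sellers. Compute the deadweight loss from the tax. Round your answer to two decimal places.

Without the tax, 195 - Q = 160 + 0.5Q so Q* = 23.3333 and P* = 171.6667.
With the tax, sellers need 13.5 more per unit: 195 - Q = 160 + 0.5Q + 13.5, so Q_t = 14.3333. Buyers pay P_b = 180.6667; sellers receive P_s = P_b - 13.5 = 167.1667.
The welfare triangle lost has base Q* - Q_t = 9 and height t = 13.5, so DWL = (1/2)(9)(13.5) = 60.75.

60.75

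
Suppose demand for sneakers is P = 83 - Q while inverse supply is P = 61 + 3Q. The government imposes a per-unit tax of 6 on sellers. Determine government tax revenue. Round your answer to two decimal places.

Pre-tax equilibrium: 83 - Q = 61 + 3Q gives Q* = 5.5, P* = 77.5.
With the tax, sellers need 6 more per unit: 83 - Q = 61 + 3Q + 6, so Q_t = 4. Buyers pay P_b = 79; sellers receive P_s = P_b - 6 = 73.
Tax revenue = t x Q_t = 6 x 4 = 24.

24.00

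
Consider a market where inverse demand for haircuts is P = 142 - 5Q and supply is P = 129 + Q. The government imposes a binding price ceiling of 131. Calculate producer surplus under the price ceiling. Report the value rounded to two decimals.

Free-market equilibrium: 142 - 5Q = 129 + Q gives Q* = 2.1667, P* = 131.1667.
At the ceiling price 131, quantity supplied is (131 - 129)/1 = 2; supply is the short side, so Q = 2 trades at P = 131.
PS is the triangle above supply below 131: (1/2)(2)(131 - 129) = 2.

2.00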